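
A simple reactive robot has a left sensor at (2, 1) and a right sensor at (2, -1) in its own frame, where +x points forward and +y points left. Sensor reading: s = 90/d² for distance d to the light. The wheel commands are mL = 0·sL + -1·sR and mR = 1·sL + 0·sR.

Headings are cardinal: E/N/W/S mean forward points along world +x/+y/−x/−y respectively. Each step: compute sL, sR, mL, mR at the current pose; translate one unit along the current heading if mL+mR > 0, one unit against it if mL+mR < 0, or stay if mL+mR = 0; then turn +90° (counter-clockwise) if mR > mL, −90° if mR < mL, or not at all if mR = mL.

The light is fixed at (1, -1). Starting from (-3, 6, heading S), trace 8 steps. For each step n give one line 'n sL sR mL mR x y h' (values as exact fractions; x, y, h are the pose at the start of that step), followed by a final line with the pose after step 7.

0 45/17 9/5 -9/5 45/17 -3 6 S
1 90/53 90/29 -90/29 90/53 -3 5 E
2 9/10 9/8 -9/8 9/10 -4 5 N
3 18/13 18/17 -18/17 18/13 -4 4 W
4 45/17 45/29 -45/29 45/17 -5 4 S
5 90/41 18/5 -18/5 90/41 -5 3 E
6 9/10 5/4 -5/4 9/10 -6 3 N
7 18/17 90/97 -90/97 18/17 -6 2 W
final -7 2 S

n=0: pose=(-3,6,S); sL=45/17, sR=9/5; mL=-9/5, mR=45/17; mL+mR=72/85 → advance +1; mR−mL=378/85 → turn +1·90°
n=1: pose=(-3,5,E); sL=90/53, sR=90/29; mL=-90/29, mR=90/53; mL+mR=-2160/1537 → advance -1; mR−mL=7380/1537 → turn +1·90°
n=2: pose=(-4,5,N); sL=9/10, sR=9/8; mL=-9/8, mR=9/10; mL+mR=-9/40 → advance -1; mR−mL=81/40 → turn +1·90°
n=3: pose=(-4,4,W); sL=18/13, sR=18/17; mL=-18/17, mR=18/13; mL+mR=72/221 → advance +1; mR−mL=540/221 → turn +1·90°
n=4: pose=(-5,4,S); sL=45/17, sR=45/29; mL=-45/29, mR=45/17; mL+mR=540/493 → advance +1; mR−mL=2070/493 → turn +1·90°
n=5: pose=(-5,3,E); sL=90/41, sR=18/5; mL=-18/5, mR=90/41; mL+mR=-288/205 → advance -1; mR−mL=1188/205 → turn +1·90°
n=6: pose=(-6,3,N); sL=9/10, sR=5/4; mL=-5/4, mR=9/10; mL+mR=-7/20 → advance -1; mR−mL=43/20 → turn +1·90°
n=7: pose=(-6,2,W); sL=18/17, sR=90/97; mL=-90/97, mR=18/17; mL+mR=216/1649 → advance +1; mR−mL=3276/1649 → turn +1·90°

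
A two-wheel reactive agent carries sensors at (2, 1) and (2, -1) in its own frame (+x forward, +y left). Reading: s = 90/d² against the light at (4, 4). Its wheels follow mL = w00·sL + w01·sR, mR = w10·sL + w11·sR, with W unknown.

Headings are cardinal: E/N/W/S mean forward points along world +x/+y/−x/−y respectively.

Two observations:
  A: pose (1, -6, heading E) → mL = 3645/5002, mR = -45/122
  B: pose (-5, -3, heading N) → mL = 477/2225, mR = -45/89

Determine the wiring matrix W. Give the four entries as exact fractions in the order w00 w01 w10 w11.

obs A: pose=(1,-6,E) → sL=45/41, sR=45/61, mL=3645/5002, mR=-45/122
obs B: pose=(-5,-3,N) → sL=18/25, sR=90/89, mL=477/2225, mR=-45/89
sensor matrix S = [[45/41, 45/61], [18/25, 90/89]]; det S = 644112/1112945
solve [mL_A; mL_B] = S·[w00; w01] and [mR_A; mR_B] = S·[w10; w11]:
  w00 = 1, w01 = -1/2, w10 = 0, w11 = -1/2

1 -1/2 0 -1/2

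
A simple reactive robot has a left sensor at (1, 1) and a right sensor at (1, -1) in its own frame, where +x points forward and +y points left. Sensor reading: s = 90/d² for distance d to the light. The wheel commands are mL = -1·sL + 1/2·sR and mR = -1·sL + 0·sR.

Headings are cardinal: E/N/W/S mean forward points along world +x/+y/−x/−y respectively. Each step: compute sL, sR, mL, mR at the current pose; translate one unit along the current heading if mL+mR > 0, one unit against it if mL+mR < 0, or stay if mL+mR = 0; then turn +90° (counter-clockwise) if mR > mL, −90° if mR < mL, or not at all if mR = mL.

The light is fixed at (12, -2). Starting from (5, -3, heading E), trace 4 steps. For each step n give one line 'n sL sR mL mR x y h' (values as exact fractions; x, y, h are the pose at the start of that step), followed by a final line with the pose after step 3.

0 5/2 9/4 -11/8 -5/2 5 -3 E
1 90/53 18/17 -1053/901 -90/53 4 -3 S
2 45/41 45/41 -45/82 -45/41 4 -2 W
3 18/13 90/37 -81/481 -18/13 5 -2 N
final 5 -3 E

n=0: pose=(5,-3,E); sL=5/2, sR=9/4; mL=-11/8, mR=-5/2; mL+mR=-31/8 → advance -1; mR−mL=-9/8 → turn -1·90°
n=1: pose=(4,-3,S); sL=90/53, sR=18/17; mL=-1053/901, mR=-90/53; mL+mR=-2583/901 → advance -1; mR−mL=-9/17 → turn -1·90°
n=2: pose=(4,-2,W); sL=45/41, sR=45/41; mL=-45/82, mR=-45/41; mL+mR=-135/82 → advance -1; mR−mL=-45/82 → turn -1·90°
n=3: pose=(5,-2,N); sL=18/13, sR=90/37; mL=-81/481, mR=-18/13; mL+mR=-747/481 → advance -1; mR−mL=-45/37 → turn -1·90°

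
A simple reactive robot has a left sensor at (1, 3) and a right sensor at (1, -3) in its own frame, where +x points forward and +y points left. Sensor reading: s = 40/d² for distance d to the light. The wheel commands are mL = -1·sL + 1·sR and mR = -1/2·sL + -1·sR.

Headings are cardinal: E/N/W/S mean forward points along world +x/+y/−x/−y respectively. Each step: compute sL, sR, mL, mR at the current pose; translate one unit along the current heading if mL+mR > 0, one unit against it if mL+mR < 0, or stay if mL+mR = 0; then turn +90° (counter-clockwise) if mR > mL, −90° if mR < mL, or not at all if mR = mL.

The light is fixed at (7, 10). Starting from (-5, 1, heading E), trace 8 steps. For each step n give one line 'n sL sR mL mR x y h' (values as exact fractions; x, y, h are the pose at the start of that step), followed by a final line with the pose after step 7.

n=0: pose=(-5,1,E); sL=40/157, sR=8/53; mL=-864/8321, mR=-2316/8321; mL+mR=-60/157 → advance -1; mR−mL=-1452/8321 → turn -1·90°
n=1: pose=(-6,1,S); sL=1/5, sR=10/89; mL=-39/445, mR=-189/890; mL+mR=-3/10 → advance -1; mR−mL=-111/890 → turn -1·90°
n=2: pose=(-6,2,W); sL=40/317, sR=40/221; mL=3840/70057, mR=-17100/70057; mL+mR=-60/317 → advance -1; mR−mL=-20940/70057 → turn -1·90°
n=3: pose=(-5,2,N); sL=20/137, sR=4/13; mL=288/1781, mR=-678/1781; mL+mR=-30/137 → advance -1; mR−mL=-966/1781 → turn -1·90°
n=4: pose=(-5,1,E); sL=40/157, sR=8/53; mL=-864/8321, mR=-2316/8321; mL+mR=-60/157 → advance -1; mR−mL=-1452/8321 → turn -1·90°
n=5: pose=(-6,1,S); sL=1/5, sR=10/89; mL=-39/445, mR=-189/890; mL+mR=-3/10 → advance -1; mR−mL=-111/890 → turn -1·90°
n=6: pose=(-6,2,W); sL=40/317, sR=40/221; mL=3840/70057, mR=-17100/70057; mL+mR=-60/317 → advance -1; mR−mL=-20940/70057 → turn -1·90°
n=7: pose=(-5,2,N); sL=20/137, sR=4/13; mL=288/1781, mR=-678/1781; mL+mR=-30/137 → advance -1; mR−mL=-966/1781 → turn -1·90°

0 40/157 8/53 -864/8321 -2316/8321 -5 1 E
1 1/5 10/89 -39/445 -189/890 -6 1 S
2 40/317 40/221 3840/70057 -17100/70057 -6 2 W
3 20/137 4/13 288/1781 -678/1781 -5 2 N
4 40/157 8/53 -864/8321 -2316/8321 -5 1 E
5 1/5 10/89 -39/445 -189/890 -6 1 S
6 40/317 40/221 3840/70057 -17100/70057 -6 2 W
7 20/137 4/13 288/1781 -678/1781 -5 2 N
final -5 1 E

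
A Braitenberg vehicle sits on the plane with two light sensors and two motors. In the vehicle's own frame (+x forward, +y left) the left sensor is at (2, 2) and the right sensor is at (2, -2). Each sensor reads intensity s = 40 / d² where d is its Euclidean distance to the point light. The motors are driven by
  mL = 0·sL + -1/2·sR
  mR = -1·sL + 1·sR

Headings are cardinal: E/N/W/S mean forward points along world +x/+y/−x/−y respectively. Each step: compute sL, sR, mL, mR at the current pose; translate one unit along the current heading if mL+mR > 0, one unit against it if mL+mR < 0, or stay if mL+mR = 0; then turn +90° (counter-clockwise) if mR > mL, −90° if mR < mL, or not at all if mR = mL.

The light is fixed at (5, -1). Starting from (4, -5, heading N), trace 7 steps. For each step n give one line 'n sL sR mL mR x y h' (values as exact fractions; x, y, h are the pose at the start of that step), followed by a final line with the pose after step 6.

0 40/13 8 -4 64/13 4 -5 N
1 20/17 4 -2 48/17 4 -4 W
2 8/5 40/41 -20/41 -128/205 3 -4 S
3 5/4 5/2 -5/4 5/4 3 -3 W
4 5/2 5/4 -5/8 -5/4 3 -3 S
5 8/5 40/17 -20/17 64/85 3 -2 W
6 4 20/9 -10/9 -16/9 4 -2 S
final 4 -1 W

n=0: pose=(4,-5,N); sL=40/13, sR=8; mL=-4, mR=64/13; mL+mR=12/13 → advance +1; mR−mL=116/13 → turn +1·90°
n=1: pose=(4,-4,W); sL=20/17, sR=4; mL=-2, mR=48/17; mL+mR=14/17 → advance +1; mR−mL=82/17 → turn +1·90°
n=2: pose=(3,-4,S); sL=8/5, sR=40/41; mL=-20/41, mR=-128/205; mL+mR=-228/205 → advance -1; mR−mL=-28/205 → turn -1·90°
n=3: pose=(3,-3,W); sL=5/4, sR=5/2; mL=-5/4, mR=5/4; mL+mR=0 → advance +0; mR−mL=5/2 → turn +1·90°
n=4: pose=(3,-3,S); sL=5/2, sR=5/4; mL=-5/8, mR=-5/4; mL+mR=-15/8 → advance -1; mR−mL=-5/8 → turn -1·90°
n=5: pose=(3,-2,W); sL=8/5, sR=40/17; mL=-20/17, mR=64/85; mL+mR=-36/85 → advance -1; mR−mL=164/85 → turn +1·90°
n=6: pose=(4,-2,S); sL=4, sR=20/9; mL=-10/9, mR=-16/9; mL+mR=-26/9 → advance -1; mR−mL=-2/3 → turn -1·90°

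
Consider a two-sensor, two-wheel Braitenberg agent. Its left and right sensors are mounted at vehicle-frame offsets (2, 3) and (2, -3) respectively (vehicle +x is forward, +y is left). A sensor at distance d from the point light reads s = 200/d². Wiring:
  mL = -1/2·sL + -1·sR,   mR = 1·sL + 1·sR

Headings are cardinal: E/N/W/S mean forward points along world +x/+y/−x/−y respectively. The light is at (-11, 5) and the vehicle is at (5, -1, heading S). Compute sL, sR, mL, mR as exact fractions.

8/17 200/233 -4332/3961 5264/3961

left sensor world pos  = (8, -3); dL² = 425
right sensor world pos = (2, -3); dR² = 233
sL = 200/425 = 8/17
sR = 200/233 = 200/233
mL = -1/2·sL + -1·sR = -4332/3961
mR = 1·sL + 1·sR = 5264/3961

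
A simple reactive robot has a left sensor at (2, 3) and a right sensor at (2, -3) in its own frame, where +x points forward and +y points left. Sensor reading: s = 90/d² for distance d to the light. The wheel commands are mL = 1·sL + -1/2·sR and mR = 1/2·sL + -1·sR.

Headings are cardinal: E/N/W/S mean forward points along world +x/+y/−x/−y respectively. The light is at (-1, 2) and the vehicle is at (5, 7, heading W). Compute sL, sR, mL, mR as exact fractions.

left sensor world pos  = (3, 4); dL² = 20
right sensor world pos = (3, 10); dR² = 80
sL = 90/20 = 9/2
sR = 90/80 = 9/8
mL = 1·sL + -1/2·sR = 63/16
mR = 1/2·sL + -1·sR = 9/8

9/2 9/8 63/16 9/8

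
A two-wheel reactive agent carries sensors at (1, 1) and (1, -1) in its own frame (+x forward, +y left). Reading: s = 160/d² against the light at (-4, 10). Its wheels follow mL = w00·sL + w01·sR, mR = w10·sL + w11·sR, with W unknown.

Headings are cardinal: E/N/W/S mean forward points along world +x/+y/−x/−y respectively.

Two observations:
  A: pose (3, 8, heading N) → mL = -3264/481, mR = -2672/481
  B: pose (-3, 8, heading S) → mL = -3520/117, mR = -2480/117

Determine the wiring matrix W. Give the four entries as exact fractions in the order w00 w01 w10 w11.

obs A: pose=(3,8,N) → sL=160/37, sR=32/13, mL=-3264/481, mR=-2672/481
obs B: pose=(-3,8,S) → sL=160/13, sR=160/9, mL=-3520/117, mR=-2480/117
sensor matrix S = [[160/37, 32/13], [160/13, 160/9]]; det S = 2621440/56277
solve [mL_A; mL_B] = S·[w00; w01] and [mR_A; mR_B] = S·[w10; w11]:
  w00 = -1, w01 = -1, w10 = -1, w11 = -1/2

-1 -1 -1 -1/2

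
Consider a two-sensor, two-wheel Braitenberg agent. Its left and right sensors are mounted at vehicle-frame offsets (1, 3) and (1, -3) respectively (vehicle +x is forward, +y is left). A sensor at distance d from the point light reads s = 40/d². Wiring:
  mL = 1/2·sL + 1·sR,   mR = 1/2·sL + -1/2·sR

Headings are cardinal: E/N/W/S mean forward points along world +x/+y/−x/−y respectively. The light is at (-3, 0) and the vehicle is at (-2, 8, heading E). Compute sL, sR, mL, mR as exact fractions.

8/25 40/29 1116/725 -384/725

left sensor world pos  = (-1, 11); dL² = 125
right sensor world pos = (-1, 5); dR² = 29
sL = 40/125 = 8/25
sR = 40/29 = 40/29
mL = 1/2·sL + 1·sR = 1116/725
mR = 1/2·sL + -1/2·sR = -384/725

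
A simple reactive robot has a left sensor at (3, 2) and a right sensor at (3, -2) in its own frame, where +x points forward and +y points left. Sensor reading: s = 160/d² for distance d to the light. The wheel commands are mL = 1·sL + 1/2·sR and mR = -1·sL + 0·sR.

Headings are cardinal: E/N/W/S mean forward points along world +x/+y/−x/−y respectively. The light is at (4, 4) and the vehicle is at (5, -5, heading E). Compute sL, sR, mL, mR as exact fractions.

left sensor world pos  = (8, -3); dL² = 65
right sensor world pos = (8, -7); dR² = 137
sL = 160/65 = 32/13
sR = 160/137 = 160/137
mL = 1·sL + 1/2·sR = 5424/1781
mR = -1·sL + 0·sR = -32/13

32/13 160/137 5424/1781 -32/13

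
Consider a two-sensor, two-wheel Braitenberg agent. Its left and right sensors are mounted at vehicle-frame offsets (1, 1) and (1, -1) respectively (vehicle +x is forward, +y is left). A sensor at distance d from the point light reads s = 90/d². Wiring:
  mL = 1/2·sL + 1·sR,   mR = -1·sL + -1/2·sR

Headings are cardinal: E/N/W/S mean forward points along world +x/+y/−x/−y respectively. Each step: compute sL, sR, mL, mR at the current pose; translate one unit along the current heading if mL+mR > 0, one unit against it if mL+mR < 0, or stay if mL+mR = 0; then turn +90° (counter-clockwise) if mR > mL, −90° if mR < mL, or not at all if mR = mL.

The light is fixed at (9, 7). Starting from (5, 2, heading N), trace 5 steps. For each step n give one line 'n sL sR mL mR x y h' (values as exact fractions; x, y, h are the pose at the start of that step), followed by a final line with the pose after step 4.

0 90/41 18/5 963/205 -819/205 5 2 N
1 5 45/17 175/34 -215/34 5 3 E
2 90/41 90/61 6435/2501 -7335/2501 4 3 S
3 45/26 9/4 81/26 -297/104 4 4 W
4 90/53 90/29 6075/1537 -4995/1537 3 4 N
final 3 5 E

n=0: pose=(5,2,N); sL=90/41, sR=18/5; mL=963/205, mR=-819/205; mL+mR=144/205 → advance +1; mR−mL=-1782/205 → turn -1·90°
n=1: pose=(5,3,E); sL=5, sR=45/17; mL=175/34, mR=-215/34; mL+mR=-20/17 → advance -1; mR−mL=-195/17 → turn -1·90°
n=2: pose=(4,3,S); sL=90/41, sR=90/61; mL=6435/2501, mR=-7335/2501; mL+mR=-900/2501 → advance -1; mR−mL=-13770/2501 → turn -1·90°
n=3: pose=(4,4,W); sL=45/26, sR=9/4; mL=81/26, mR=-297/104; mL+mR=27/104 → advance +1; mR−mL=-621/104 → turn -1·90°
n=4: pose=(3,4,N); sL=90/53, sR=90/29; mL=6075/1537, mR=-4995/1537; mL+mR=1080/1537 → advance +1; mR−mL=-11070/1537 → turn -1·90°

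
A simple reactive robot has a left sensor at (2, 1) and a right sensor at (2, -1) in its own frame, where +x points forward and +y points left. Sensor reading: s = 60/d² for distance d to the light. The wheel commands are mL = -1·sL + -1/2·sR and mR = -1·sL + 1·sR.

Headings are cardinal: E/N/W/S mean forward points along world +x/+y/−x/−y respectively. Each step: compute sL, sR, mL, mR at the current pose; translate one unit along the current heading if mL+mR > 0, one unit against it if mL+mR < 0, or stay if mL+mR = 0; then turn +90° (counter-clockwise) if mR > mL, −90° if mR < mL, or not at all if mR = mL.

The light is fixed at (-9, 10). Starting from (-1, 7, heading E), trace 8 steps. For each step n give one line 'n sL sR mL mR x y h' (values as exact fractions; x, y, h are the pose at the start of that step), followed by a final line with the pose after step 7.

n=0: pose=(-1,7,E); sL=15/26, sR=15/29; mL=-315/377, mR=-45/754; mL+mR=-675/754 → advance -1; mR−mL=45/58 → turn +1·90°
n=1: pose=(-2,7,N); sL=60/37, sR=12/13; mL=-1002/481, mR=-336/481; mL+mR=-1338/481 → advance -1; mR−mL=18/13 → turn +1·90°
n=2: pose=(-2,6,W); sL=6/5, sR=30/17; mL=-177/85, mR=48/85; mL+mR=-129/85 → advance -1; mR−mL=45/17 → turn +1·90°
n=3: pose=(-1,6,S); sL=20/39, sR=12/17; mL=-574/663, mR=128/663; mL+mR=-446/663 → advance -1; mR−mL=18/17 → turn +1·90°
n=4: pose=(-1,7,E); sL=15/26, sR=15/29; mL=-315/377, mR=-45/754; mL+mR=-675/754 → advance -1; mR−mL=45/58 → turn +1·90°
n=5: pose=(-2,7,N); sL=60/37, sR=12/13; mL=-1002/481, mR=-336/481; mL+mR=-1338/481 → advance -1; mR−mL=18/13 → turn +1·90°
n=6: pose=(-2,6,W); sL=6/5, sR=30/17; mL=-177/85, mR=48/85; mL+mR=-129/85 → advance -1; mR−mL=45/17 → turn +1·90°
n=7: pose=(-1,6,S); sL=20/39, sR=12/17; mL=-574/663, mR=128/663; mL+mR=-446/663 → advance -1; mR−mL=18/17 → turn +1·90°

0 15/26 15/29 -315/377 -45/754 -1 7 E
1 60/37 12/13 -1002/481 -336/481 -2 7 N
2 6/5 30/17 -177/85 48/85 -2 6 W
3 20/39 12/17 -574/663 128/663 -1 6 S
4 15/26 15/29 -315/377 -45/754 -1 7 E
5 60/37 12/13 -1002/481 -336/481 -2 7 N
6 6/5 30/17 -177/85 48/85 -2 6 W
7 20/39 12/17 -574/663 128/663 -1 6 S
final -1 7 E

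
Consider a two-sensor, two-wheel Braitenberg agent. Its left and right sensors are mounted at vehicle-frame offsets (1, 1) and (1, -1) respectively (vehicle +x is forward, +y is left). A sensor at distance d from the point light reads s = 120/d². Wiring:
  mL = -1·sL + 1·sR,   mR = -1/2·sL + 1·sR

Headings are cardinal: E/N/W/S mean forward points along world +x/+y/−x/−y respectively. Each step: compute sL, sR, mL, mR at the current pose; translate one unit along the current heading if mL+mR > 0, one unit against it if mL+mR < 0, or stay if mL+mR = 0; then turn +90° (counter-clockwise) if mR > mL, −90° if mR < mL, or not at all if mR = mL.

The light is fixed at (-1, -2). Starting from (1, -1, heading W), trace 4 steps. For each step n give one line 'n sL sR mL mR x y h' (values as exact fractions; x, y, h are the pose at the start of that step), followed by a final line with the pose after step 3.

0 120 24 -96 -36 1 -1 W
1 15/2 30 45/2 105/4 2 -1 S
2 120/17 120/17 0 60/17 2 -2 E
3 12 60/13 -96/13 -18/13 3 -2 N
final 3 -3 W

n=0: pose=(1,-1,W); sL=120, sR=24; mL=-96, mR=-36; mL+mR=-132 → advance -1; mR−mL=60 → turn +1·90°
n=1: pose=(2,-1,S); sL=15/2, sR=30; mL=45/2, mR=105/4; mL+mR=195/4 → advance +1; mR−mL=15/4 → turn +1·90°
n=2: pose=(2,-2,E); sL=120/17, sR=120/17; mL=0, mR=60/17; mL+mR=60/17 → advance +1; mR−mL=60/17 → turn +1·90°
n=3: pose=(3,-2,N); sL=12, sR=60/13; mL=-96/13, mR=-18/13; mL+mR=-114/13 → advance -1; mR−mL=6 → turn +1·90°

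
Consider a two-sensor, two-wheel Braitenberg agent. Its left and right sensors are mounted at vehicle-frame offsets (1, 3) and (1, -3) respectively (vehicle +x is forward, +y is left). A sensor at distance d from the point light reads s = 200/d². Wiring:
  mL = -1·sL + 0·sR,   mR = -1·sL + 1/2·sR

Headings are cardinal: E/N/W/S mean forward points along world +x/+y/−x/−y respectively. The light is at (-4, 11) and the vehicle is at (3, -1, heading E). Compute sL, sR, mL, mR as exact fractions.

40/29 200/289 -40/29 -8660/8381

left sensor world pos  = (4, 2); dL² = 145
right sensor world pos = (4, -4); dR² = 289
sL = 200/145 = 40/29
sR = 200/289 = 200/289
mL = -1·sL + 0·sR = -40/29
mR = -1·sL + 1/2·sR = -8660/8381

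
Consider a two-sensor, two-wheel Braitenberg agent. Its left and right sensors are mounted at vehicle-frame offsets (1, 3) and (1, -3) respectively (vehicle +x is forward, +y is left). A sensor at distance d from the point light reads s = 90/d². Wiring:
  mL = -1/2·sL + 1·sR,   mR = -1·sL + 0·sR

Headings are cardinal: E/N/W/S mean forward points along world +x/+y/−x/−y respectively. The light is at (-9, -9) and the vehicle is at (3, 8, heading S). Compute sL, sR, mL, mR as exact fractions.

left sensor world pos  = (6, 7); dL² = 481
right sensor world pos = (0, 7); dR² = 337
sL = 90/481 = 90/481
sR = 90/337 = 90/337
mL = -1/2·sL + 1·sR = 28125/162097
mR = -1·sL + 0·sR = -90/481

90/481 90/337 28125/162097 -90/481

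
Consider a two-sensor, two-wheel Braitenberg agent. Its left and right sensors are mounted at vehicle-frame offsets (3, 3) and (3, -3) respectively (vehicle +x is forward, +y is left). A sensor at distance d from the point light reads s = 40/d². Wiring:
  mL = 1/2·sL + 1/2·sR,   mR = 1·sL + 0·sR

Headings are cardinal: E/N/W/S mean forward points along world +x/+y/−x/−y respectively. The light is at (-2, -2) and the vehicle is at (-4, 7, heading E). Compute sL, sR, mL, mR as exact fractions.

8/29 40/37 728/1073 8/29

left sensor world pos  = (-1, 10); dL² = 145
right sensor world pos = (-1, 4); dR² = 37
sL = 40/145 = 8/29
sR = 40/37 = 40/37
mL = 1/2·sL + 1/2·sR = 728/1073
mR = 1·sL + 0·sR = 8/29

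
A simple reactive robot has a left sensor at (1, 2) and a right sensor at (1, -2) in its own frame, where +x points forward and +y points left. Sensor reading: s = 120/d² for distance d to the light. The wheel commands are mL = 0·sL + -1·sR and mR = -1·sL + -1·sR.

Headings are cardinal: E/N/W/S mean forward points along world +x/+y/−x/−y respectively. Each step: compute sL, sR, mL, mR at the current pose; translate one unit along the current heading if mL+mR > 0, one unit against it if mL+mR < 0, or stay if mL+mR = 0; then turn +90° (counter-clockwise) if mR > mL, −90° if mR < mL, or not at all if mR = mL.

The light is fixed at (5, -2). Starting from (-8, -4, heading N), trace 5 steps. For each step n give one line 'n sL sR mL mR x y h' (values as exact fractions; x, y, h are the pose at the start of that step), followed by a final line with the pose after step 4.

0 60/113 60/61 -60/61 -10440/6893 -8 -4 N
1 24/29 120/169 -120/169 -7536/4901 -8 -5 E
2 3/4 15/34 -15/34 -81/68 -9 -5 S
3 120/241 8/15 -8/15 -3728/3615 -9 -4 W
4 60/113 60/61 -60/61 -10440/6893 -8 -4 N
final -8 -5 E

n=0: pose=(-8,-4,N); sL=60/113, sR=60/61; mL=-60/61, mR=-10440/6893; mL+mR=-17220/6893 → advance -1; mR−mL=-60/113 → turn -1·90°
n=1: pose=(-8,-5,E); sL=24/29, sR=120/169; mL=-120/169, mR=-7536/4901; mL+mR=-11016/4901 → advance -1; mR−mL=-24/29 → turn -1·90°
n=2: pose=(-9,-5,S); sL=3/4, sR=15/34; mL=-15/34, mR=-81/68; mL+mR=-111/68 → advance -1; mR−mL=-3/4 → turn -1·90°
n=3: pose=(-9,-4,W); sL=120/241, sR=8/15; mL=-8/15, mR=-3728/3615; mL+mR=-5656/3615 → advance -1; mR−mL=-120/241 → turn -1·90°
n=4: pose=(-8,-4,N); sL=60/113, sR=60/61; mL=-60/61, mR=-10440/6893; mL+mR=-17220/6893 → advance -1; mR−mL=-60/113 → turn -1·90°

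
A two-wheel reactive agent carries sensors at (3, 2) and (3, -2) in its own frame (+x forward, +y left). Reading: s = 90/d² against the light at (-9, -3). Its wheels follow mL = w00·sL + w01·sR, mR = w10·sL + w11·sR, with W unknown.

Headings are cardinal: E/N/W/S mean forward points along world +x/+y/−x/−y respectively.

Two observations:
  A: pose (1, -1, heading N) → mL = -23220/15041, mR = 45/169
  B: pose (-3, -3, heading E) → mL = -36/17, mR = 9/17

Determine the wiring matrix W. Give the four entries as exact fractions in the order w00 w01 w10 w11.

-1 -1 0 1/2

obs A: pose=(1,-1,N) → sL=90/89, sR=90/169, mL=-23220/15041, mR=45/169
obs B: pose=(-3,-3,E) → sL=18/17, sR=18/17, mL=-36/17, mR=9/17
sensor matrix S = [[90/89, 90/169], [18/17, 18/17]]; det S = 129600/255697
solve [mL_A; mL_B] = S·[w00; w01] and [mR_A; mR_B] = S·[w10; w11]:
  w00 = -1, w01 = -1, w10 = 0, w11 = 1/2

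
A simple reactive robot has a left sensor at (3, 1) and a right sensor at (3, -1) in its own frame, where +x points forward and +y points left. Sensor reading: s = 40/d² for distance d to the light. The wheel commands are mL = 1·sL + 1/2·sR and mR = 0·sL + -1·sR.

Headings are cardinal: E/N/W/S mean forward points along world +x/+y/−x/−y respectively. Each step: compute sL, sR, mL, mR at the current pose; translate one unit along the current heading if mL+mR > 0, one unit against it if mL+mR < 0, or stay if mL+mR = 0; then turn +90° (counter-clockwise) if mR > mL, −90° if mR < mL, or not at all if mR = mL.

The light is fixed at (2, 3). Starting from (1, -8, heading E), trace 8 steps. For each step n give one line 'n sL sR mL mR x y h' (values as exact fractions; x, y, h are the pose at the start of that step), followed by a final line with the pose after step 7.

n=0: pose=(1,-8,E); sL=5/13, sR=10/37; mL=250/481, mR=-10/37; mL+mR=120/481 → advance +1; mR−mL=-380/481 → turn -1·90°
n=1: pose=(2,-8,S); sL=40/197, sR=40/197; mL=60/197, mR=-40/197; mL+mR=20/197 → advance +1; mR−mL=-100/197 → turn -1·90°
n=2: pose=(2,-9,W); sL=20/89, sR=4/13; mL=438/1157, mR=-4/13; mL+mR=82/1157 → advance +1; mR−mL=-794/1157 → turn -1·90°
n=3: pose=(1,-9,N); sL=8/17, sR=40/81; mL=988/1377, mR=-40/81; mL+mR=308/1377 → advance +1; mR−mL=-556/459 → turn -1·90°
n=4: pose=(1,-8,E); sL=5/13, sR=10/37; mL=250/481, mR=-10/37; mL+mR=120/481 → advance +1; mR−mL=-380/481 → turn -1·90°
n=5: pose=(2,-8,S); sL=40/197, sR=40/197; mL=60/197, mR=-40/197; mL+mR=20/197 → advance +1; mR−mL=-100/197 → turn -1·90°
n=6: pose=(2,-9,W); sL=20/89, sR=4/13; mL=438/1157, mR=-4/13; mL+mR=82/1157 → advance +1; mR−mL=-794/1157 → turn -1·90°
n=7: pose=(1,-9,N); sL=8/17, sR=40/81; mL=988/1377, mR=-40/81; mL+mR=308/1377 → advance +1; mR−mL=-556/459 → turn -1·90°

0 5/13 10/37 250/481 -10/37 1 -8 E
1 40/197 40/197 60/197 -40/197 2 -8 S
2 20/89 4/13 438/1157 -4/13 2 -9 W
3 8/17 40/81 988/1377 -40/81 1 -9 N
4 5/13 10/37 250/481 -10/37 1 -8 E
5 40/197 40/197 60/197 -40/197 2 -8 S
6 20/89 4/13 438/1157 -4/13 2 -9 W
7 8/17 40/81 988/1377 -40/81 1 -9 N
final 1 -8 E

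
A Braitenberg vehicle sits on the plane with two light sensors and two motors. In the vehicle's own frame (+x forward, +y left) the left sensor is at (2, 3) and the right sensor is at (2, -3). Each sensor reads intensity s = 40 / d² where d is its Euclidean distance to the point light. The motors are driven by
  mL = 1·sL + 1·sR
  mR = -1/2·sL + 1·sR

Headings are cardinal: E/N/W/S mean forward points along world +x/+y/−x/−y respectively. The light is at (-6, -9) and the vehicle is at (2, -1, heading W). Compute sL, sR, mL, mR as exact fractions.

40/61 40/157 8720/9577 -700/9577

left sensor world pos  = (0, -4); dL² = 61
right sensor world pos = (0, 2); dR² = 157
sL = 40/61 = 40/61
sR = 40/157 = 40/157
mL = 1·sL + 1·sR = 8720/9577
mR = -1/2·sL + 1·sR = -700/9577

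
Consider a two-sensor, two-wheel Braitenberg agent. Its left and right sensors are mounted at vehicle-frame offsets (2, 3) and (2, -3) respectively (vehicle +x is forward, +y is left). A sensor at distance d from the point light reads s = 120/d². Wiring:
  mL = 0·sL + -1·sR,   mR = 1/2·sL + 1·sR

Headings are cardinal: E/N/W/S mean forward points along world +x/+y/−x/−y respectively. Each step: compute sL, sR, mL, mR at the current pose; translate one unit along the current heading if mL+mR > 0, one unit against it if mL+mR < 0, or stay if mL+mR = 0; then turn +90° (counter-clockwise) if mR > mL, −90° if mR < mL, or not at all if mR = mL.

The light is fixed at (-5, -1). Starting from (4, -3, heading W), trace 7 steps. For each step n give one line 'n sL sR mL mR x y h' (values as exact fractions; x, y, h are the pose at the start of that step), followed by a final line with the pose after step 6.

0 60/37 12/5 -12/5 594/185 4 -3 W
1 120/137 120/41 -120/41 18900/5617 3 -3 S
2 6/5 15/17 -15/17 126/85 3 -4 E
3 120/37 24/29 -24/29 2628/1073 4 -4 N
4 60/37 12/5 -12/5 594/185 4 -3 W
5 120/137 120/41 -120/41 18900/5617 3 -3 S
6 6/5 15/17 -15/17 126/85 3 -4 E
final 4 -4 N

n=0: pose=(4,-3,W); sL=60/37, sR=12/5; mL=-12/5, mR=594/185; mL+mR=30/37 → advance +1; mR−mL=1038/185 → turn +1·90°
n=1: pose=(3,-3,S); sL=120/137, sR=120/41; mL=-120/41, mR=18900/5617; mL+mR=60/137 → advance +1; mR−mL=35340/5617 → turn +1·90°
n=2: pose=(3,-4,E); sL=6/5, sR=15/17; mL=-15/17, mR=126/85; mL+mR=3/5 → advance +1; mR−mL=201/85 → turn +1·90°
n=3: pose=(4,-4,N); sL=120/37, sR=24/29; mL=-24/29, mR=2628/1073; mL+mR=60/37 → advance +1; mR−mL=3516/1073 → turn +1·90°
n=4: pose=(4,-3,W); sL=60/37, sR=12/5; mL=-12/5, mR=594/185; mL+mR=30/37 → advance +1; mR−mL=1038/185 → turn +1·90°
n=5: pose=(3,-3,S); sL=120/137, sR=120/41; mL=-120/41, mR=18900/5617; mL+mR=60/137 → advance +1; mR−mL=35340/5617 → turn +1·90°
n=6: pose=(3,-4,E); sL=6/5, sR=15/17; mL=-15/17, mR=126/85; mL+mR=3/5 → advance +1; mR−mL=201/85 → turn +1·90°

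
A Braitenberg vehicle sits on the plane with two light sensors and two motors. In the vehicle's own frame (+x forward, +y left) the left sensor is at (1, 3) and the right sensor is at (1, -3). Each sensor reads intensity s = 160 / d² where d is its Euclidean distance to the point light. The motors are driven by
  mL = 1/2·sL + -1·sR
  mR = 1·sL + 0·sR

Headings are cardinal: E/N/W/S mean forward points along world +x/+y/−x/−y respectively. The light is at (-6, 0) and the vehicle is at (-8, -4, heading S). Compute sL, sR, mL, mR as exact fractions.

80/13 16/5 -8/65 80/13

left sensor world pos  = (-5, -5); dL² = 26
right sensor world pos = (-11, -5); dR² = 50
sL = 160/26 = 80/13
sR = 160/50 = 16/5
mL = 1/2·sL + -1·sR = -8/65
mR = 1·sL + 0·sR = 80/13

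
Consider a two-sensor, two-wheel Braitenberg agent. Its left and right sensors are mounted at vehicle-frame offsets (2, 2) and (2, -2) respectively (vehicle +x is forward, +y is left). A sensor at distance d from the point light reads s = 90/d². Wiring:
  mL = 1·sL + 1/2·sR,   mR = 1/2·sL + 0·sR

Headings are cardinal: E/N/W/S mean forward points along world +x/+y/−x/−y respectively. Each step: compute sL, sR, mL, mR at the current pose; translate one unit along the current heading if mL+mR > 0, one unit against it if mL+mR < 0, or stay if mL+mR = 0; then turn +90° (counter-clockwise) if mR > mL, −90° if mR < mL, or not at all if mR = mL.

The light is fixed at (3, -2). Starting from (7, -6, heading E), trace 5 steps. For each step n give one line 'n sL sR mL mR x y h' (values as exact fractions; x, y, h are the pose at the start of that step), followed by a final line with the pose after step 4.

n=0: pose=(7,-6,E); sL=9/4, sR=5/4; mL=23/8, mR=9/8; mL+mR=4 → advance +1; mR−mL=-7/4 → turn -1·90°
n=1: pose=(8,-6,S); sL=18/17, sR=2; mL=35/17, mR=9/17; mL+mR=44/17 → advance +1; mR−mL=-26/17 → turn -1·90°
n=2: pose=(8,-7,W); sL=45/29, sR=5; mL=235/58, mR=45/58; mL+mR=140/29 → advance +1; mR−mL=-95/29 → turn -1·90°
n=3: pose=(7,-7,N); sL=90/13, sR=2; mL=103/13, mR=45/13; mL+mR=148/13 → advance +1; mR−mL=-58/13 → turn -1·90°
n=4: pose=(7,-6,E); sL=9/4, sR=5/4; mL=23/8, mR=9/8; mL+mR=4 → advance +1; mR−mL=-7/4 → turn -1·90°

0 9/4 5/4 23/8 9/8 7 -6 E
1 18/17 2 35/17 9/17 8 -6 S
2 45/29 5 235/58 45/58 8 -7 W
3 90/13 2 103/13 45/13 7 -7 N
4 9/4 5/4 23/8 9/8 7 -6 E
final 8 -6 S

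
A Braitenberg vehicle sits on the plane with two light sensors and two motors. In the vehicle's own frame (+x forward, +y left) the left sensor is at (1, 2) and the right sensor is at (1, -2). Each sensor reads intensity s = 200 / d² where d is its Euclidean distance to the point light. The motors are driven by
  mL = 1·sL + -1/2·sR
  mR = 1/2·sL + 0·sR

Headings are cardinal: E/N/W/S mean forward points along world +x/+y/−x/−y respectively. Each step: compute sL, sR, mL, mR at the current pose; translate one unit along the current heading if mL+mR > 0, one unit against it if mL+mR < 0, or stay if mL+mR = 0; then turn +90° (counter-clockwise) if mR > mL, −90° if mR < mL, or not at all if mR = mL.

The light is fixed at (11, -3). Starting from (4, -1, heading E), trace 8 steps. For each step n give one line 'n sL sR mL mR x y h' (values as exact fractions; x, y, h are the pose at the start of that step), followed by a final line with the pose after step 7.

0 50/13 50/9 125/117 25/13 4 -1 E
1 200/73 8 -92/73 100/73 5 -1 N
2 4 100/37 98/37 2 5 0 W
3 200/97 200/41 -1500/3977 100/97 4 0 N
4 50/17 2 33/17 25/17 4 1 W
5 8/5 200/61 -12/305 4/5 3 1 N
6 20/9 20/13 170/117 10/9 3 2 W
7 200/157 40/17 260/2669 100/157 2 2 N
final 2 3 W

n=0: pose=(4,-1,E); sL=50/13, sR=50/9; mL=125/117, mR=25/13; mL+mR=350/117 → advance +1; mR−mL=100/117 → turn +1·90°
n=1: pose=(5,-1,N); sL=200/73, sR=8; mL=-92/73, mR=100/73; mL+mR=8/73 → advance +1; mR−mL=192/73 → turn +1·90°
n=2: pose=(5,0,W); sL=4, sR=100/37; mL=98/37, mR=2; mL+mR=172/37 → advance +1; mR−mL=-24/37 → turn -1·90°
n=3: pose=(4,0,N); sL=200/97, sR=200/41; mL=-1500/3977, mR=100/97; mL+mR=2600/3977 → advance +1; mR−mL=5600/3977 → turn +1·90°
n=4: pose=(4,1,W); sL=50/17, sR=2; mL=33/17, mR=25/17; mL+mR=58/17 → advance +1; mR−mL=-8/17 → turn -1·90°
n=5: pose=(3,1,N); sL=8/5, sR=200/61; mL=-12/305, mR=4/5; mL+mR=232/305 → advance +1; mR−mL=256/305 → turn +1·90°
n=6: pose=(3,2,W); sL=20/9, sR=20/13; mL=170/117, mR=10/9; mL+mR=100/39 → advance +1; mR−mL=-40/117 → turn -1·90°
n=7: pose=(2,2,N); sL=200/157, sR=40/17; mL=260/2669, mR=100/157; mL+mR=1960/2669 → advance +1; mR−mL=1440/2669 → turn +1·90°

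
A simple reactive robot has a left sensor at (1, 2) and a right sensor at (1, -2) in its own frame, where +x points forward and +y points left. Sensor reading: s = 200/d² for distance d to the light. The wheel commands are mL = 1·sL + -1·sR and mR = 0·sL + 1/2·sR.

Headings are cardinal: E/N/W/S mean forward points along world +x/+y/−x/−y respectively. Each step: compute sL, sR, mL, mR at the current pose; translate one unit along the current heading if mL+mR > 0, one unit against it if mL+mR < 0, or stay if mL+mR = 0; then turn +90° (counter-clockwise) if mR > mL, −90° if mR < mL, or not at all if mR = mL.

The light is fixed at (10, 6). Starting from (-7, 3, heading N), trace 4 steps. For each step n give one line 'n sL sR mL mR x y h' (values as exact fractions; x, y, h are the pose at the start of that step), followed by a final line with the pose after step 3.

n=0: pose=(-7,3,N); sL=40/73, sR=200/229; mL=-5440/16717, mR=100/229; mL+mR=1860/16717 → advance +1; mR−mL=12740/16717 → turn +1·90°
n=1: pose=(-7,4,W); sL=10/17, sR=50/81; mL=-40/1377, mR=25/81; mL+mR=385/1377 → advance +1; mR−mL=155/459 → turn +1·90°
n=2: pose=(-8,4,S); sL=40/53, sR=200/409; mL=5760/21677, mR=100/409; mL+mR=11060/21677 → advance +1; mR−mL=-460/21677 → turn -1·90°
n=3: pose=(-8,3,W); sL=100/193, sR=100/181; mL=-1200/34933, mR=50/181; mL+mR=8450/34933 → advance +1; mR−mL=10850/34933 → turn +1·90°

0 40/73 200/229 -5440/16717 100/229 -7 3 N
1 10/17 50/81 -40/1377 25/81 -7 4 W
2 40/53 200/409 5760/21677 100/409 -8 4 S
3 100/193 100/181 -1200/34933 50/181 -8 3 W
final -9 3 S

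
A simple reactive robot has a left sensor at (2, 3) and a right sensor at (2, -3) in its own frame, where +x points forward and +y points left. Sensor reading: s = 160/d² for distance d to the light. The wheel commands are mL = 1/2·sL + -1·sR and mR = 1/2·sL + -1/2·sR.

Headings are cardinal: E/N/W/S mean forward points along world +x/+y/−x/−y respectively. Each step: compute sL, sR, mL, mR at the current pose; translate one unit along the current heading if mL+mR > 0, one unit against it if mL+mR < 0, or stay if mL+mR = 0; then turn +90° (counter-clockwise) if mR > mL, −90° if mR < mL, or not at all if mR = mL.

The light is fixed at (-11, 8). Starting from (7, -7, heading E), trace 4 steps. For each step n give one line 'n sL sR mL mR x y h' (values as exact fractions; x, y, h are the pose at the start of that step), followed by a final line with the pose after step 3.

0 5/17 40/181 -455/6154 225/6154 7 -7 E
1 32/73 160/569 -2576/41537 3264/41537 6 -7 N
2 80/257 80/173 -13640/44461 -3360/44461 6 -6 W
3 160/697 160/481 -73040/335257 -17280/335257 7 -6 S
final 7 -5 E

n=0: pose=(7,-7,E); sL=5/17, sR=40/181; mL=-455/6154, mR=225/6154; mL+mR=-115/3077 → advance -1; mR−mL=20/181 → turn +1·90°
n=1: pose=(6,-7,N); sL=32/73, sR=160/569; mL=-2576/41537, mR=3264/41537; mL+mR=688/41537 → advance +1; mR−mL=80/569 → turn +1·90°
n=2: pose=(6,-6,W); sL=80/257, sR=80/173; mL=-13640/44461, mR=-3360/44461; mL+mR=-17000/44461 → advance -1; mR−mL=40/173 → turn +1·90°
n=3: pose=(7,-6,S); sL=160/697, sR=160/481; mL=-73040/335257, mR=-17280/335257; mL+mR=-90320/335257 → advance -1; mR−mL=80/481 → turn +1·90°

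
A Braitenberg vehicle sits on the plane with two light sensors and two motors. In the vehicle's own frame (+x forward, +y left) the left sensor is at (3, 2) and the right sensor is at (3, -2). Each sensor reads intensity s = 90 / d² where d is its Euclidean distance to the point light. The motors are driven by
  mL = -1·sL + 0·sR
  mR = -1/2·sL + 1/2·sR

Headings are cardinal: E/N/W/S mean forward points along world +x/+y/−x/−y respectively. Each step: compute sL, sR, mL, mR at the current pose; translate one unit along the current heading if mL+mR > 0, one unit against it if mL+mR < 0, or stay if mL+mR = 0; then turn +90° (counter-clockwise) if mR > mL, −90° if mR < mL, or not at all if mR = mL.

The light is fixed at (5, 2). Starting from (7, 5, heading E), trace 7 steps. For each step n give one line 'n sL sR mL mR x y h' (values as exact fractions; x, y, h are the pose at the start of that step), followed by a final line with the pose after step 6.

n=0: pose=(7,5,E); sL=9/5, sR=45/13; mL=-9/5, mR=54/65; mL+mR=-63/65 → advance -1; mR−mL=171/65 → turn +1·90°
n=1: pose=(6,5,N); sL=90/37, sR=2; mL=-90/37, mR=-8/37; mL+mR=-98/37 → advance -1; mR−mL=82/37 → turn +1·90°
n=2: pose=(6,4,W); sL=45/2, sR=9/2; mL=-45/2, mR=-9; mL+mR=-63/2 → advance -1; mR−mL=27/2 → turn +1·90°
n=3: pose=(7,4,S); sL=90/17, sR=90; mL=-90/17, mR=720/17; mL+mR=630/17 → advance +1; mR−mL=810/17 → turn +1·90°
n=4: pose=(7,3,E); sL=45/17, sR=45/13; mL=-45/17, mR=90/221; mL+mR=-495/221 → advance -1; mR−mL=675/221 → turn +1·90°
n=5: pose=(6,3,N); sL=90/17, sR=18/5; mL=-90/17, mR=-72/85; mL+mR=-522/85 → advance -1; mR−mL=378/85 → turn +1·90°
n=6: pose=(6,2,W); sL=45/4, sR=45/4; mL=-45/4, mR=0; mL+mR=-45/4 → advance -1; mR−mL=45/4 → turn +1·90°

0 9/5 45/13 -9/5 54/65 7 5 E
1 90/37 2 -90/37 -8/37 6 5 N
2 45/2 9/2 -45/2 -9 6 4 W
3 90/17 90 -90/17 720/17 7 4 S
4 45/17 45/13 -45/17 90/221 7 3 E
5 90/17 18/5 -90/17 -72/85 6 3 N
6 45/4 45/4 -45/4 0 6 2 W
final 7 2 S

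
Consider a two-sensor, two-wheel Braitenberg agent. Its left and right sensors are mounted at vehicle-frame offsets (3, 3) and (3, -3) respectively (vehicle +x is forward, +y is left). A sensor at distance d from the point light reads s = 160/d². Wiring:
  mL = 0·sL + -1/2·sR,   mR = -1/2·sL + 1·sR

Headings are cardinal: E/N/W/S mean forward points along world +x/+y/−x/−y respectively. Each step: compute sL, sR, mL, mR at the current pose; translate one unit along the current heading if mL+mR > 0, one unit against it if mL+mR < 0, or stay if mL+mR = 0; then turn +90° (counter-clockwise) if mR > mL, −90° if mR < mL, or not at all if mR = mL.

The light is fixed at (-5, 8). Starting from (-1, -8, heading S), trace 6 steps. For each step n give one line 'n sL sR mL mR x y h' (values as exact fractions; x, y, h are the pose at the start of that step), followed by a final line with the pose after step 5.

n=0: pose=(-1,-8,S); sL=16/41, sR=80/181; mL=-40/181, mR=1832/7421; mL+mR=192/7421 → advance +1; mR−mL=3472/7421 → turn +1·90°
n=1: pose=(-1,-9,E); sL=32/49, sR=160/449; mL=-80/449, mR=656/22001; mL+mR=-3264/22001 → advance -1; mR−mL=4576/22001 → turn +1·90°
n=2: pose=(-2,-9,N); sL=40/49, sR=20/29; mL=-10/29, mR=400/1421; mL+mR=-90/1421 → advance -1; mR−mL=890/1421 → turn +1·90°
n=3: pose=(-2,-10,W); sL=160/441, sR=32/45; mL=-16/45, mR=1168/2205; mL+mR=128/735 → advance +1; mR−mL=1952/2205 → turn +1·90°
n=4: pose=(-3,-10,S); sL=80/233, sR=80/221; mL=-40/221, mR=9800/51493; mL+mR=480/51493 → advance +1; mR−mL=19120/51493 → turn +1·90°
n=5: pose=(-3,-11,E); sL=160/281, sR=160/509; mL=-80/509, mR=4240/143029; mL+mR=-18240/143029 → advance -1; mR−mL=26720/143029 → turn +1·90°

0 16/41 80/181 -40/181 1832/7421 -1 -8 S
1 32/49 160/449 -80/449 656/22001 -1 -9 E
2 40/49 20/29 -10/29 400/1421 -2 -9 N
3 160/441 32/45 -16/45 1168/2205 -2 -10 W
4 80/233 80/221 -40/221 9800/51493 -3 -10 S
5 160/281 160/509 -80/509 4240/143029 -3 -11 E
final -4 -11 N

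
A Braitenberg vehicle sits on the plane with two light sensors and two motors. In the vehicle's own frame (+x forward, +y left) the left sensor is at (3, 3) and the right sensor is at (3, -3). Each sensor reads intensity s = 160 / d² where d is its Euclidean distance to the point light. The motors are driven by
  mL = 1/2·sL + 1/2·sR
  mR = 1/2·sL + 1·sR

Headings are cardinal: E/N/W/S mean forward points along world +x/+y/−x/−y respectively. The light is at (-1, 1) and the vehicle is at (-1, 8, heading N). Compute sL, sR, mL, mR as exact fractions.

160/109 160/109 160/109 240/109

left sensor world pos  = (-4, 11); dL² = 109
right sensor world pos = (2, 11); dR² = 109
sL = 160/109 = 160/109
sR = 160/109 = 160/109
mL = 1/2·sL + 1/2·sR = 160/109
mR = 1/2·sL + 1·sR = 240/109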